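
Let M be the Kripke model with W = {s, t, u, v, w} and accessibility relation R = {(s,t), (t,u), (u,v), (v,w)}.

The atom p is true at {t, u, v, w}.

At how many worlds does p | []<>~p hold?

4

s: p is F, []<>~p is F. ✗
t: p is T, []<>~p is F. ✓
u: p is T, []<>~p is F. ✓
v: p is T, []<>~p is F. ✓
w: p is T, []<>~p is T. ✓
Satisfying worlds: {t, u, v, w}.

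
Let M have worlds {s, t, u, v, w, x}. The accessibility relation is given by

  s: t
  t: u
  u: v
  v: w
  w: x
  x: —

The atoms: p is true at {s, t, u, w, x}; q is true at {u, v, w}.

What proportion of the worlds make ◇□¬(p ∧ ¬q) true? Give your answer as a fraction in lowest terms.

2/3

s: successors {t}; □¬(p ∧ ¬q) there: t:T. ✓
t: successors {u}; □¬(p ∧ ¬q) there: u:T. ✓
u: successors {v}; □¬(p ∧ ¬q) there: v:T. ✓
v: successors {w}; □¬(p ∧ ¬q) there: w:F. ✗
w: successors {x}; □¬(p ∧ ¬q) there: x:T. ✓
x: no successors, so ◇□¬(p ∧ ¬q) fails. ✗
That's 4 of 6 worlds, so 4/6 = 2/3.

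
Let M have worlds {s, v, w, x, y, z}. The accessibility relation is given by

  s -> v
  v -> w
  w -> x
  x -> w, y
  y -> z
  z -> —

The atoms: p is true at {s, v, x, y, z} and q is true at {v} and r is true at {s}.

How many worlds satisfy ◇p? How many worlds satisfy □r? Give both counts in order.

For ◇p:
s: successors {v}; p there: v:T. ✓
v: successors {w}; p there: w:F. ✗
w: successors {x}; p there: x:T. ✓
x: successors {w, y}; p there: w:F, y:T. ✓
y: successors {z}; p there: z:T. ✓
z: no successors, so ◇p fails. ✗
— 4 worlds.
For □r:
s: successors {v}; r there: v:F. ✗
v: successors {w}; r there: w:F. ✗
w: successors {x}; r there: x:F. ✗
x: successors {w, y}; r there: w:F, y:F. ✗
y: successors {z}; r there: z:F. ✗
z: no successors, so □r holds vacuously. ✓
— 1 world.

4 and 1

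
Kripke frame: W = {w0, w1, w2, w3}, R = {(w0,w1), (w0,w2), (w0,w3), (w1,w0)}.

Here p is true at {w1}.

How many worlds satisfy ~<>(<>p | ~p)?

w0: <>(<>p | ~p) is T. ✗
w1: <>(<>p | ~p) is T. ✗
w2: <>(<>p | ~p) is F. ✓
w3: <>(<>p | ~p) is F. ✓
Satisfying worlds: {w2, w3}.

2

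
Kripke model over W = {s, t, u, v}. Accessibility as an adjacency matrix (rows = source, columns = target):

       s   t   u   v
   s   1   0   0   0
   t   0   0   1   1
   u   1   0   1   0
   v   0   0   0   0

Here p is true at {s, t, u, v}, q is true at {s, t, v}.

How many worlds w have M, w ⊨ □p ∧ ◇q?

3

s: □p is T, ◇q is T. ✓
t: □p is T, ◇q is T. ✓
u: □p is T, ◇q is T. ✓
v: □p is T, ◇q is F. ✗
Satisfying worlds: {s, t, u}.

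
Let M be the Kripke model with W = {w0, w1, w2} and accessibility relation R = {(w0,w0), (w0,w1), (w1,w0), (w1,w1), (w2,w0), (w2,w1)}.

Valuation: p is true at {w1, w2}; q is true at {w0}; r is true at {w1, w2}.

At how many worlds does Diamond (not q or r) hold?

3

w0: successors {w0, w1}; not q or r there: w0:F, w1:T. ✓
w1: successors {w0, w1}; not q or r there: w0:F, w1:T. ✓
w2: successors {w0, w1}; not q or r there: w0:F, w1:T. ✓
Satisfying worlds: {w0, w1, w2}.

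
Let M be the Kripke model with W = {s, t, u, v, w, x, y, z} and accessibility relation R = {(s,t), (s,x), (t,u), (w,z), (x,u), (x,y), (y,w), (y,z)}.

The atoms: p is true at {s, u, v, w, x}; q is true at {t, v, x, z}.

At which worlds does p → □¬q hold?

s: p is T, □¬q is F. ✗
t: p is F, □¬q is T. ✓
u: p is T, □¬q is T. ✓
v: p is T, □¬q is T. ✓
w: p is T, □¬q is F. ✗
x: p is T, □¬q is T. ✓
y: p is F, □¬q is F. ✓
z: p is F, □¬q is T. ✓

{t, u, v, x, y, z}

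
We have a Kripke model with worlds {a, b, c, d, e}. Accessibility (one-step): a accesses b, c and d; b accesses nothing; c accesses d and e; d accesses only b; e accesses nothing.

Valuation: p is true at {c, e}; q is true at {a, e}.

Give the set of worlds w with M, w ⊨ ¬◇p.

{b, d, e}

a: ◇p is T. ✗
b: ◇p is F. ✓
c: ◇p is T. ✗
d: ◇p is F. ✓
e: ◇p is F. ✓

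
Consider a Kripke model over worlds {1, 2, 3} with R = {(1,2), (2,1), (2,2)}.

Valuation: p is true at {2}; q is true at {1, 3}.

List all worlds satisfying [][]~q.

{3}

1: successors {2}; []~q there: 2:F. ✗
2: successors {1, 2}; []~q there: 1:T, 2:F. ✗
3: no successors, so [][]~q holds vacuously. ✓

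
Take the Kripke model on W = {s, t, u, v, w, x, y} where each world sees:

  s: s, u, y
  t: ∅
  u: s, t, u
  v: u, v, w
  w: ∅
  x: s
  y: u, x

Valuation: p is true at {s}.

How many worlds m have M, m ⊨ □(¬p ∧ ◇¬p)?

2

s: successors {s, u, y}; ¬p ∧ ◇¬p there: s:F, u:T, y:T. ✗
t: no successors, so □(¬p ∧ ◇¬p) holds vacuously. ✓
u: successors {s, t, u}; ¬p ∧ ◇¬p there: s:F, t:F, u:T. ✗
v: successors {u, v, w}; ¬p ∧ ◇¬p there: u:T, v:T, w:F. ✗
w: no successors, so □(¬p ∧ ◇¬p) holds vacuously. ✓
x: successors {s}; ¬p ∧ ◇¬p there: s:F. ✗
y: successors {u, x}; ¬p ∧ ◇¬p there: u:T, x:F. ✗
Satisfying worlds: {t, w}.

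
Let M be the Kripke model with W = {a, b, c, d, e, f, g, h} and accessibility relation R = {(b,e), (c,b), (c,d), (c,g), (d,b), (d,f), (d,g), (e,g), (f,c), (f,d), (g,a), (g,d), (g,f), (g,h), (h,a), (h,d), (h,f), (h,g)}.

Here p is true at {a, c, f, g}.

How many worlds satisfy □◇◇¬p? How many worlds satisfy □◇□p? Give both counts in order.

For □◇◇¬p:
a: no successors, so □◇◇¬p holds vacuously. ✓
b: successors {e}; ◇◇¬p there: e:T. ✓
c: successors {b, d, g}; ◇◇¬p there: b:F, d:T, g:T. ✗
d: successors {b, f, g}; ◇◇¬p there: b:F, f:T, g:T. ✗
e: successors {g}; ◇◇¬p there: g:T. ✓
f: successors {c, d}; ◇◇¬p there: c:T, d:T. ✓
g: successors {a, d, f, h}; ◇◇¬p there: a:F, d:T, f:T, h:T. ✗
h: successors {a, d, f, g}; ◇◇¬p there: a:F, d:T, f:T, g:T. ✗
— 4 worlds.
For □◇□p:
a: no successors, so □◇□p holds vacuously. ✓
b: successors {e}; ◇□p there: e:F. ✗
c: successors {b, d, g}; ◇□p there: b:T, d:F, g:T. ✗
d: successors {b, f, g}; ◇□p there: b:T, f:F, g:T. ✗
e: successors {g}; ◇□p there: g:T. ✓
f: successors {c, d}; ◇□p there: c:F, d:F. ✗
g: successors {a, d, f, h}; ◇□p there: a:F, d:F, f:F, h:T. ✗
h: successors {a, d, f, g}; ◇□p there: a:F, d:F, f:F, g:T. ✗
— 2 worlds.

4 and 2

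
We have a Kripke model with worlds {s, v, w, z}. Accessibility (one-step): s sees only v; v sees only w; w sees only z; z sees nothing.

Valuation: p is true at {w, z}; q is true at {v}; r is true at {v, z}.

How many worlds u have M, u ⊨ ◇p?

2

s: successors {v}; p there: v:F. ✗
v: successors {w}; p there: w:T. ✓
w: successors {z}; p there: z:T. ✓
z: no successors, so ◇p fails. ✗
Satisfying worlds: {v, w}.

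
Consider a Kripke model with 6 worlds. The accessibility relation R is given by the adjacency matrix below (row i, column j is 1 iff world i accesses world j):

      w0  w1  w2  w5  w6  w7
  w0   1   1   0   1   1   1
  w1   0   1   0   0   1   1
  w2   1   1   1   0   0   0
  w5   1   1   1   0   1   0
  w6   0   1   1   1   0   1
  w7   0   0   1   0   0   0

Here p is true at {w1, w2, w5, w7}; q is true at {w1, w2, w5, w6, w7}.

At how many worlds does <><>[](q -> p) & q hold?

5

w0: <><>[](q -> p) is T, q is F. ✗
w1: <><>[](q -> p) is T, q is T. ✓
w2: <><>[](q -> p) is T, q is T. ✓
w5: <><>[](q -> p) is T, q is T. ✓
w6: <><>[](q -> p) is T, q is T. ✓
w7: <><>[](q -> p) is T, q is T. ✓
Satisfying worlds: {w1, w2, w5, w6, w7}.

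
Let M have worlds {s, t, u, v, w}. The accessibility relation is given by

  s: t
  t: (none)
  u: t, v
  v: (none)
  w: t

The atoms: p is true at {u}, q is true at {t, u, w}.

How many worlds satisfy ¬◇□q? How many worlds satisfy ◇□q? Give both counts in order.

For ¬◇□q:
s: ◇□q is T. ✗
t: ◇□q is F. ✓
u: ◇□q is T. ✗
v: ◇□q is F. ✓
w: ◇□q is T. ✗
— 2 worlds.
For ◇□q:
s: successors {t}; □q there: t:T. ✓
t: no successors, so ◇□q fails. ✗
u: successors {t, v}; □q there: t:T, v:T. ✓
v: no successors, so ◇□q fails. ✗
w: successors {t}; □q there: t:T. ✓
— 3 worlds.

2 and 3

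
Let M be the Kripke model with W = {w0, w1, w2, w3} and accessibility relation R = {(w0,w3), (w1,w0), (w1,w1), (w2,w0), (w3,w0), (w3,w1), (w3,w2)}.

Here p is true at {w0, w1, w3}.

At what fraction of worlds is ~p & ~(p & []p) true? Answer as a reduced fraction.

w0: ~p is F, ~(p & []p) is F. ✗
w1: ~p is F, ~(p & []p) is F. ✗
w2: ~p is T, ~(p & []p) is T. ✓
w3: ~p is F, ~(p & []p) is T. ✗
That's 1 of 4 worlds, so 1/4.

1/4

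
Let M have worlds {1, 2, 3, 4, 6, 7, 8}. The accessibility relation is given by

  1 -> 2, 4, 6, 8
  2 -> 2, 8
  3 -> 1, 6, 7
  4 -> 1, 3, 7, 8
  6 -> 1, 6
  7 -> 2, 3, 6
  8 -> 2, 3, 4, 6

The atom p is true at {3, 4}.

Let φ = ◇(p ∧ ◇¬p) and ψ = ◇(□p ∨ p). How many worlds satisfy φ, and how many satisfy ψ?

For ◇(p ∧ ◇¬p):
1: successors {2, 4, 6, 8}; p ∧ ◇¬p there: 2:F, 4:T, 6:F, 8:F. ✓
2: successors {2, 8}; p ∧ ◇¬p there: 2:F, 8:F. ✗
3: successors {1, 6, 7}; p ∧ ◇¬p there: 1:F, 6:F, 7:F. ✗
4: successors {1, 3, 7, 8}; p ∧ ◇¬p there: 1:F, 3:T, 7:F, 8:F. ✓
6: successors {1, 6}; p ∧ ◇¬p there: 1:F, 6:F. ✗
7: successors {2, 3, 6}; p ∧ ◇¬p there: 2:F, 3:T, 6:F. ✓
8: successors {2, 3, 4, 6}; p ∧ ◇¬p there: 2:F, 3:T, 4:T, 6:F. ✓
— 4 worlds.
For ◇(□p ∨ p):
1: successors {2, 4, 6, 8}; □p ∨ p there: 2:F, 4:T, 6:F, 8:F. ✓
2: successors {2, 8}; □p ∨ p there: 2:F, 8:F. ✗
3: successors {1, 6, 7}; □p ∨ p there: 1:F, 6:F, 7:F. ✗
4: successors {1, 3, 7, 8}; □p ∨ p there: 1:F, 3:T, 7:F, 8:F. ✓
6: successors {1, 6}; □p ∨ p there: 1:F, 6:F. ✗
7: successors {2, 3, 6}; □p ∨ p there: 2:F, 3:T, 6:F. ✓
8: successors {2, 3, 4, 6}; □p ∨ p there: 2:F, 3:T, 4:T, 6:F. ✓
— 4 worlds.

4 and 4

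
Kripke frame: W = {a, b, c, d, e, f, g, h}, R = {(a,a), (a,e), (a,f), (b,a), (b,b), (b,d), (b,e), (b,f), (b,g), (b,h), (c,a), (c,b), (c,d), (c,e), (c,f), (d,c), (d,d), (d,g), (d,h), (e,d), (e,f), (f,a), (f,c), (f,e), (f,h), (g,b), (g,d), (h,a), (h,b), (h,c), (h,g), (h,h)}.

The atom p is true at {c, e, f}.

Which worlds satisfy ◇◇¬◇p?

{b, c, d, e, f, g, h}

a: successors {a, e, f}; ◇¬◇p there: a:F, e:F, f:F. ✗
b: successors {a, b, d, e, f, g, h}; ◇¬◇p there: a:F, b:T, d:T, e:F, f:F, g:F, h:T. ✓
c: successors {a, b, d, e, f}; ◇¬◇p there: a:F, b:T, d:T, e:F, f:F. ✓
d: successors {c, d, g, h}; ◇¬◇p there: c:F, d:T, g:F, h:T. ✓
e: successors {d, f}; ◇¬◇p there: d:T, f:F. ✓
f: successors {a, c, e, h}; ◇¬◇p there: a:F, c:F, e:F, h:T. ✓
g: successors {b, d}; ◇¬◇p there: b:T, d:T. ✓
h: successors {a, b, c, g, h}; ◇¬◇p there: a:F, b:T, c:F, g:F, h:T. ✓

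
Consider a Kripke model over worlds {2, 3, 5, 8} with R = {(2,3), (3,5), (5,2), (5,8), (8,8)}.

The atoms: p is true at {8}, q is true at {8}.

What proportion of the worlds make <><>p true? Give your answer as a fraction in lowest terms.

3/4

2: successors {3}; <>p there: 3:F. ✗
3: successors {5}; <>p there: 5:T. ✓
5: successors {2, 8}; <>p there: 2:F, 8:T. ✓
8: successors {8}; <>p there: 8:T. ✓
That's 3 of 4 worlds, so 3/4.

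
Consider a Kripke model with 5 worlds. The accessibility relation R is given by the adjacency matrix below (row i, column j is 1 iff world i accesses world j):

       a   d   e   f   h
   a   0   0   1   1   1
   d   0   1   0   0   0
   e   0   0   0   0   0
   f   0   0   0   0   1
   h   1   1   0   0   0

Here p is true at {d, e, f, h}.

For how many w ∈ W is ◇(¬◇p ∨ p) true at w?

4

a: successors {e, f, h}; ¬◇p ∨ p there: e:T, f:T, h:T. ✓
d: successors {d}; ¬◇p ∨ p there: d:T. ✓
e: no successors, so ◇(¬◇p ∨ p) fails. ✗
f: successors {h}; ¬◇p ∨ p there: h:T. ✓
h: successors {a, d}; ¬◇p ∨ p there: a:F, d:T. ✓
Satisfying worlds: {a, d, f, h}.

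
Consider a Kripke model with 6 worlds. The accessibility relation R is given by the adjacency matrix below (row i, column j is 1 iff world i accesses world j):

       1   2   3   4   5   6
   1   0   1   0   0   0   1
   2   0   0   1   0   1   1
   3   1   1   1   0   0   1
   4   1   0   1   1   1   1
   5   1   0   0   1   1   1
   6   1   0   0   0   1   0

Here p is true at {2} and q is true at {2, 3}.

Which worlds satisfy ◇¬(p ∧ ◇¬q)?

{1, 2, 3, 4, 5, 6}

1: successors {2, 6}; ¬(p ∧ ◇¬q) there: 2:F, 6:T. ✓
2: successors {3, 5, 6}; ¬(p ∧ ◇¬q) there: 3:T, 5:T, 6:T. ✓
3: successors {1, 2, 3, 6}; ¬(p ∧ ◇¬q) there: 1:T, 2:F, 3:T, 6:T. ✓
4: successors {1, 3, 4, 5, 6}; ¬(p ∧ ◇¬q) there: 1:T, 3:T, 4:T, 5:T, 6:T. ✓
5: successors {1, 4, 5, 6}; ¬(p ∧ ◇¬q) there: 1:T, 4:T, 5:T, 6:T. ✓
6: successors {1, 5}; ¬(p ∧ ◇¬q) there: 1:T, 5:T. ✓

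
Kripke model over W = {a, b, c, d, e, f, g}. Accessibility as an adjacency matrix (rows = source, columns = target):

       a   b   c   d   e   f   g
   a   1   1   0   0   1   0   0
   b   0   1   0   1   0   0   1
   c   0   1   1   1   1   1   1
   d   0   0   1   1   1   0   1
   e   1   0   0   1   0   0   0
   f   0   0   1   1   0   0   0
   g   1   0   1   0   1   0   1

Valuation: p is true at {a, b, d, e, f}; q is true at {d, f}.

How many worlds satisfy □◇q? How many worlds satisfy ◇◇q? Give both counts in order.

1 and 7

For □◇q:
a: successors {a, b, e}; ◇q there: a:F, b:T, e:T. ✗
b: successors {b, d, g}; ◇q there: b:T, d:T, g:F. ✗
c: successors {b, c, d, e, f, g}; ◇q there: b:T, c:T, d:T, e:T, f:T, g:F. ✗
d: successors {c, d, e, g}; ◇q there: c:T, d:T, e:T, g:F. ✗
e: successors {a, d}; ◇q there: a:F, d:T. ✗
f: successors {c, d}; ◇q there: c:T, d:T. ✓
g: successors {a, c, e, g}; ◇q there: a:F, c:T, e:T, g:F. ✗
— 1 world.
For ◇◇q:
a: successors {a, b, e}; ◇q there: a:F, b:T, e:T. ✓
b: successors {b, d, g}; ◇q there: b:T, d:T, g:F. ✓
c: successors {b, c, d, e, f, g}; ◇q there: b:T, c:T, d:T, e:T, f:T, g:F. ✓
d: successors {c, d, e, g}; ◇q there: c:T, d:T, e:T, g:F. ✓
e: successors {a, d}; ◇q there: a:F, d:T. ✓
f: successors {c, d}; ◇q there: c:T, d:T. ✓
g: successors {a, c, e, g}; ◇q there: a:F, c:T, e:T, g:F. ✓
— 7 worlds.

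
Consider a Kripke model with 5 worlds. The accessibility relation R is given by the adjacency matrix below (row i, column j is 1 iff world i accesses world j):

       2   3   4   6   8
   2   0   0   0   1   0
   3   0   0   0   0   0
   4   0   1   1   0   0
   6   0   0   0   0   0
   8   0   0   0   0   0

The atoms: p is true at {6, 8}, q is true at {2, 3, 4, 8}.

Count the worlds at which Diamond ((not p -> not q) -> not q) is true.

2

2: successors {6}; (not p -> not q) -> not q there: 6:T. ✓
3: no successors, so Diamond ((not p -> not q) -> not q) fails. ✗
4: successors {3, 4}; (not p -> not q) -> not q there: 3:T, 4:T. ✓
6: no successors, so Diamond ((not p -> not q) -> not q) fails. ✗
8: no successors, so Diamond ((not p -> not q) -> not q) fails. ✗
Satisfying worlds: {2, 4}.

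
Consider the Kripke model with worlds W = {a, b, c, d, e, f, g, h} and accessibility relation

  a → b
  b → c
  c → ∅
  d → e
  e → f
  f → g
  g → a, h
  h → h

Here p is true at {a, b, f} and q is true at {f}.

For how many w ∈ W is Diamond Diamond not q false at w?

3

a: successors {b}; Diamond not q there: b:T. ✓
b: successors {c}; Diamond not q there: c:F. ✗
c: no successors, so Diamond Diamond not q fails. ✗
d: successors {e}; Diamond not q there: e:F. ✗
e: successors {f}; Diamond not q there: f:T. ✓
f: successors {g}; Diamond not q there: g:T. ✓
g: successors {a, h}; Diamond not q there: a:T, h:T. ✓
h: successors {h}; Diamond not q there: h:T. ✓
Satisfying worlds: {a, e, f, g, h}.
So Diamond Diamond not q fails at the other 3 worlds.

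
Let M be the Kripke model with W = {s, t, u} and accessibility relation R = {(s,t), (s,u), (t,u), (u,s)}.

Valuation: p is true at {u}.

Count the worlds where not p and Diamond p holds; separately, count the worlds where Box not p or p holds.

For not p and Diamond p:
s: not p is T, Diamond p is T. ✓
t: not p is T, Diamond p is T. ✓
u: not p is F, Diamond p is F. ✗
— 2 worlds.
For Box not p or p:
s: Box not p is F, p is F. ✗
t: Box not p is F, p is F. ✗
u: Box not p is T, p is T. ✓
— 1 world.

2 and 1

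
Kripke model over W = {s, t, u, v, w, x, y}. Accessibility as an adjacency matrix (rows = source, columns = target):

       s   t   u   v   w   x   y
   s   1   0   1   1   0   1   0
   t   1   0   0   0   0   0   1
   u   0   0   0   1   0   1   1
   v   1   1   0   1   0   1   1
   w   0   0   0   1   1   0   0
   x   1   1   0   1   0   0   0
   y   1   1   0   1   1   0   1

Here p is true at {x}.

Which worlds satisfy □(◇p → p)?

∅

s: successors {s, u, v, x}; ◇p → p there: s:F, u:F, v:F, x:T. ✗
t: successors {s, y}; ◇p → p there: s:F, y:T. ✗
u: successors {v, x, y}; ◇p → p there: v:F, x:T, y:T. ✗
v: successors {s, t, v, x, y}; ◇p → p there: s:F, t:T, v:F, x:T, y:T. ✗
w: successors {v, w}; ◇p → p there: v:F, w:T. ✗
x: successors {s, t, v}; ◇p → p there: s:F, t:T, v:F. ✗
y: successors {s, t, v, w, y}; ◇p → p there: s:F, t:T, v:F, w:T, y:T. ✗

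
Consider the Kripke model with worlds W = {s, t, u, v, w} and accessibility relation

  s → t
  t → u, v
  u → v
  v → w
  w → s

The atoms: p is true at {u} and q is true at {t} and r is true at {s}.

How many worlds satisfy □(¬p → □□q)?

s: successors {t}; ¬p → □□q there: t:F. ✗
t: successors {u, v}; ¬p → □□q there: u:T, v:F. ✗
u: successors {v}; ¬p → □□q there: v:F. ✗
v: successors {w}; ¬p → □□q there: w:T. ✓
w: successors {s}; ¬p → □□q there: s:F. ✗
Satisfying worlds: {v}.

1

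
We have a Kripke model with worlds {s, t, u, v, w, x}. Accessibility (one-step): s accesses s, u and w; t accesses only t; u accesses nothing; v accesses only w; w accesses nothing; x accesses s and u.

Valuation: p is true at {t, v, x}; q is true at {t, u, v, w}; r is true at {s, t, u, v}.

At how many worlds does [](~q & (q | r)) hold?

s: successors {s, u, w}; ~q & (q | r) there: s:T, u:F, w:F. ✗
t: successors {t}; ~q & (q | r) there: t:F. ✗
u: no successors, so [](~q & (q | r)) holds vacuously. ✓
v: successors {w}; ~q & (q | r) there: w:F. ✗
w: no successors, so [](~q & (q | r)) holds vacuously. ✓
x: successors {s, u}; ~q & (q | r) there: s:T, u:F. ✗
Satisfying worlds: {u, w}.

2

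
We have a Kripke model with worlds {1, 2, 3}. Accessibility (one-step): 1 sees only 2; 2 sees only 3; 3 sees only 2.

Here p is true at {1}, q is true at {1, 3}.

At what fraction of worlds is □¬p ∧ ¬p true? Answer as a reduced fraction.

1: □¬p is T, ¬p is F. ✗
2: □¬p is T, ¬p is T. ✓
3: □¬p is T, ¬p is T. ✓
That's 2 of 3 worlds, so 2/3.

2/3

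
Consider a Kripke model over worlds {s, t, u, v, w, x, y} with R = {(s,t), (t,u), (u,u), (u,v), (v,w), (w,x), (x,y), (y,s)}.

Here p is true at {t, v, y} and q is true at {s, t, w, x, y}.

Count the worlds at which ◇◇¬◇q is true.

4

s: successors {t}; ◇¬◇q there: t:T. ✓
t: successors {u}; ◇¬◇q there: u:T. ✓
u: successors {u, v}; ◇¬◇q there: u:T, v:F. ✓
v: successors {w}; ◇¬◇q there: w:F. ✗
w: successors {x}; ◇¬◇q there: x:F. ✗
x: successors {y}; ◇¬◇q there: y:F. ✗
y: successors {s}; ◇¬◇q there: s:T. ✓
Satisfying worlds: {s, t, u, y}.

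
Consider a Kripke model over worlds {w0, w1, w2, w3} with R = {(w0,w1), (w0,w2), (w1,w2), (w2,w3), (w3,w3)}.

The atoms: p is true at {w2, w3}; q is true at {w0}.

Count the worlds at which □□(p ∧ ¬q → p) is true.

w0: successors {w1, w2}; □(p ∧ ¬q → p) there: w1:T, w2:T. ✓
w1: successors {w2}; □(p ∧ ¬q → p) there: w2:T. ✓
w2: successors {w3}; □(p ∧ ¬q → p) there: w3:T. ✓
w3: successors {w3}; □(p ∧ ¬q → p) there: w3:T. ✓
Satisfying worlds: {w0, w1, w2, w3}.

4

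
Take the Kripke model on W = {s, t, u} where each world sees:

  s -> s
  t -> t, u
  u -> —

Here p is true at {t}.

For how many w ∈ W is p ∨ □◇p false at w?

1

s: p is F, □◇p is F. ✗
t: p is T, □◇p is F. ✓
u: p is F, □◇p is T. ✓
Satisfying worlds: {t, u}.
So p ∨ □◇p fails at the other 1 world.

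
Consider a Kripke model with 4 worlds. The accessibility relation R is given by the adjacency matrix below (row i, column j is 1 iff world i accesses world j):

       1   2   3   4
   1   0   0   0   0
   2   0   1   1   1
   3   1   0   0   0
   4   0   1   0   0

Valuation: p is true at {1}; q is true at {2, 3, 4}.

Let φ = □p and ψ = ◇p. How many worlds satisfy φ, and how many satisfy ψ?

2 and 1

For □p:
1: no successors, so □p holds vacuously. ✓
2: successors {2, 3, 4}; p there: 2:F, 3:F, 4:F. ✗
3: successors {1}; p there: 1:T. ✓
4: successors {2}; p there: 2:F. ✗
— 2 worlds.
For ◇p:
1: no successors, so ◇p fails. ✗
2: successors {2, 3, 4}; p there: 2:F, 3:F, 4:F. ✗
3: successors {1}; p there: 1:T. ✓
4: successors {2}; p there: 2:F. ✗
— 1 world.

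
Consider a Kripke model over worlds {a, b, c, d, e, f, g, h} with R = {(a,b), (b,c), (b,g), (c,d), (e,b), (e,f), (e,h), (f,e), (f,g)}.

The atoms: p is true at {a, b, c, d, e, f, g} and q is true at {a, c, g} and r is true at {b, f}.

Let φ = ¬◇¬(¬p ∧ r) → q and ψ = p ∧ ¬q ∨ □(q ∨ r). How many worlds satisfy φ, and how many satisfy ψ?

For ¬◇¬(¬p ∧ r) → q:
a: ¬◇¬(¬p ∧ r) is F, q is T. ✓
b: ¬◇¬(¬p ∧ r) is F, q is F. ✓
c: ¬◇¬(¬p ∧ r) is F, q is T. ✓
d: ¬◇¬(¬p ∧ r) is T, q is F. ✗
e: ¬◇¬(¬p ∧ r) is F, q is F. ✓
f: ¬◇¬(¬p ∧ r) is F, q is F. ✓
g: ¬◇¬(¬p ∧ r) is T, q is T. ✓
h: ¬◇¬(¬p ∧ r) is T, q is F. ✗
— 6 worlds.
For p ∧ ¬q ∨ □(q ∨ r):
a: p ∧ ¬q is F, □(q ∨ r) is T. ✓
b: p ∧ ¬q is T, □(q ∨ r) is T. ✓
c: p ∧ ¬q is F, □(q ∨ r) is F. ✗
d: p ∧ ¬q is T, □(q ∨ r) is T. ✓
e: p ∧ ¬q is T, □(q ∨ r) is F. ✓
f: p ∧ ¬q is T, □(q ∨ r) is F. ✓
g: p ∧ ¬q is F, □(q ∨ r) is T. ✓
h: p ∧ ¬q is F, □(q ∨ r) is T. ✓
— 7 worlds.

6 and 7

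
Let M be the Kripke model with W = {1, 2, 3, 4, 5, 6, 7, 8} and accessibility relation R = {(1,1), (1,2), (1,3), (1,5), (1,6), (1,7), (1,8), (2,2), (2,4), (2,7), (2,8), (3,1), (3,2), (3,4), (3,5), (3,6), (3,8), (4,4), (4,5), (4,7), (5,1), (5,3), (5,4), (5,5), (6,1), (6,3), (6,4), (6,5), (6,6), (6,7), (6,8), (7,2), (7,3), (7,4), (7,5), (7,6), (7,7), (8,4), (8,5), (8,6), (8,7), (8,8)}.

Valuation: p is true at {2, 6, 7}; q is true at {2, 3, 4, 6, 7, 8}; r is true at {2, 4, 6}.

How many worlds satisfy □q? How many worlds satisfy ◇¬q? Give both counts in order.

1 and 7

For □q:
1: successors {1, 2, 3, 5, 6, 7, 8}; q there: 1:F, 2:T, 3:T, 5:F, 6:T, 7:T, 8:T. ✗
2: successors {2, 4, 7, 8}; q there: 2:T, 4:T, 7:T, 8:T. ✓
3: successors {1, 2, 4, 5, 6, 8}; q there: 1:F, 2:T, 4:T, 5:F, 6:T, 8:T. ✗
4: successors {4, 5, 7}; q there: 4:T, 5:F, 7:T. ✗
5: successors {1, 3, 4, 5}; q there: 1:F, 3:T, 4:T, 5:F. ✗
6: successors {1, 3, 4, 5, 6, 7, 8}; q there: 1:F, 3:T, 4:T, 5:F, 6:T, 7:T, 8:T. ✗
7: successors {2, 3, 4, 5, 6, 7}; q there: 2:T, 3:T, 4:T, 5:F, 6:T, 7:T. ✗
8: successors {4, 5, 6, 7, 8}; q there: 4:T, 5:F, 6:T, 7:T, 8:T. ✗
— 1 world.
For ◇¬q:
1: successors {1, 2, 3, 5, 6, 7, 8}; ¬q there: 1:T, 2:F, 3:F, 5:T, 6:F, 7:F, 8:F. ✓
2: successors {2, 4, 7, 8}; ¬q there: 2:F, 4:F, 7:F, 8:F. ✗
3: successors {1, 2, 4, 5, 6, 8}; ¬q there: 1:T, 2:F, 4:F, 5:T, 6:F, 8:F. ✓
4: successors {4, 5, 7}; ¬q there: 4:F, 5:T, 7:F. ✓
5: successors {1, 3, 4, 5}; ¬q there: 1:T, 3:F, 4:F, 5:T. ✓
6: successors {1, 3, 4, 5, 6, 7, 8}; ¬q there: 1:T, 3:F, 4:F, 5:T, 6:F, 7:F, 8:F. ✓
7: successors {2, 3, 4, 5, 6, 7}; ¬q there: 2:F, 3:F, 4:F, 5:T, 6:F, 7:F. ✓
8: successors {4, 5, 6, 7, 8}; ¬q there: 4:F, 5:T, 6:F, 7:F, 8:F. ✓
— 7 worlds.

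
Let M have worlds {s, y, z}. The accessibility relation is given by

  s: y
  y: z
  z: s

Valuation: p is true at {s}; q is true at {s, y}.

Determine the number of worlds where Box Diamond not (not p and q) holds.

2

s: successors {y}; Diamond not (not p and q) there: y:T. ✓
y: successors {z}; Diamond not (not p and q) there: z:T. ✓
z: successors {s}; Diamond not (not p and q) there: s:F. ✗
Satisfying worlds: {s, y}.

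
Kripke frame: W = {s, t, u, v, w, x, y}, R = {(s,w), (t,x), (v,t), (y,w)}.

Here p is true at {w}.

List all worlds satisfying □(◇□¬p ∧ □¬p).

s: successors {w}; ◇□¬p ∧ □¬p there: w:F. ✗
t: successors {x}; ◇□¬p ∧ □¬p there: x:F. ✗
u: no successors, so □(◇□¬p ∧ □¬p) holds vacuously. ✓
v: successors {t}; ◇□¬p ∧ □¬p there: t:T. ✓
w: no successors, so □(◇□¬p ∧ □¬p) holds vacuously. ✓
x: no successors, so □(◇□¬p ∧ □¬p) holds vacuously. ✓
y: successors {w}; ◇□¬p ∧ □¬p there: w:F. ✗

{u, v, w, x}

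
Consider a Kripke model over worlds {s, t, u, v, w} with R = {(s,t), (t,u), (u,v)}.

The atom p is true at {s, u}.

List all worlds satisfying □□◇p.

s: successors {t}; □◇p there: t:F. ✗
t: successors {u}; □◇p there: u:F. ✗
u: successors {v}; □◇p there: v:T. ✓
v: no successors, so □□◇p holds vacuously. ✓
w: no successors, so □□◇p holds vacuously. ✓

{u, v, w}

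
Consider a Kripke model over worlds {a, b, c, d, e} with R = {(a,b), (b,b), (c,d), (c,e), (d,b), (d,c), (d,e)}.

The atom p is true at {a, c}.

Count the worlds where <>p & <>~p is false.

a: <>p is F, <>~p is T. ✗
b: <>p is F, <>~p is T. ✗
c: <>p is F, <>~p is T. ✗
d: <>p is T, <>~p is T. ✓
e: <>p is F, <>~p is F. ✗
Satisfying worlds: {d}.
So <>p & <>~p fails at the other 4 worlds.

4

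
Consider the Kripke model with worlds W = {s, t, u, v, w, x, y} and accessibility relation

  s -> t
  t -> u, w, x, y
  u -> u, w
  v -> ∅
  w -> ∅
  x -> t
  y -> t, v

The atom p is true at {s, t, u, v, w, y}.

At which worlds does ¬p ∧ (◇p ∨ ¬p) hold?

{x}

s: ¬p is F, ◇p ∨ ¬p is T. ✗
t: ¬p is F, ◇p ∨ ¬p is T. ✗
u: ¬p is F, ◇p ∨ ¬p is T. ✗
v: ¬p is F, ◇p ∨ ¬p is F. ✗
w: ¬p is F, ◇p ∨ ¬p is F. ✗
x: ¬p is T, ◇p ∨ ¬p is T. ✓
y: ¬p is F, ◇p ∨ ¬p is T. ✗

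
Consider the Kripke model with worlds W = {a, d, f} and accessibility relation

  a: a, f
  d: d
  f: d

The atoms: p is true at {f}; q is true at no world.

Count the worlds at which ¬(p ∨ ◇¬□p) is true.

a: p ∨ ◇¬□p is T. ✗
d: p ∨ ◇¬□p is T. ✗
f: p ∨ ◇¬□p is T. ✗
Satisfying worlds: ∅.

0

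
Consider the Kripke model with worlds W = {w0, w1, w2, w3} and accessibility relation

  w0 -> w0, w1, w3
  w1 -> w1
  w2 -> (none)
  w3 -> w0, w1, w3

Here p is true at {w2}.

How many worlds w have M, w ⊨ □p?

w0: successors {w0, w1, w3}; p there: w0:F, w1:F, w3:F. ✗
w1: successors {w1}; p there: w1:F. ✗
w2: no successors, so □p holds vacuously. ✓
w3: successors {w0, w1, w3}; p there: w0:F, w1:F, w3:F. ✗
Satisfying worlds: {w2}.

1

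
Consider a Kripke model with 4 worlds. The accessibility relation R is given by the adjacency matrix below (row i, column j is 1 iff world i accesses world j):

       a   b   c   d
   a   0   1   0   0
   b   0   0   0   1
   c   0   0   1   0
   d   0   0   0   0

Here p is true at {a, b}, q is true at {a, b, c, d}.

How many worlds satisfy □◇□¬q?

a: successors {b}; ◇□¬q there: b:T. ✓
b: successors {d}; ◇□¬q there: d:F. ✗
c: successors {c}; ◇□¬q there: c:F. ✗
d: no successors, so □◇□¬q holds vacuously. ✓
Satisfying worlds: {a, d}.

2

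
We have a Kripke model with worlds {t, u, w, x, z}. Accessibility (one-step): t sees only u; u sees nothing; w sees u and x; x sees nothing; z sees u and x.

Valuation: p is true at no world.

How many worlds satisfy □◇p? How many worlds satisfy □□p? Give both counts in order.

2 and 5

For □◇p:
t: successors {u}; ◇p there: u:F. ✗
u: no successors, so □◇p holds vacuously. ✓
w: successors {u, x}; ◇p there: u:F, x:F. ✗
x: no successors, so □◇p holds vacuously. ✓
z: successors {u, x}; ◇p there: u:F, x:F. ✗
— 2 worlds.
For □□p:
t: successors {u}; □p there: u:T. ✓
u: no successors, so □□p holds vacuously. ✓
w: successors {u, x}; □p there: u:T, x:T. ✓
x: no successors, so □□p holds vacuously. ✓
z: successors {u, x}; □p there: u:T, x:T. ✓
— 5 worlds.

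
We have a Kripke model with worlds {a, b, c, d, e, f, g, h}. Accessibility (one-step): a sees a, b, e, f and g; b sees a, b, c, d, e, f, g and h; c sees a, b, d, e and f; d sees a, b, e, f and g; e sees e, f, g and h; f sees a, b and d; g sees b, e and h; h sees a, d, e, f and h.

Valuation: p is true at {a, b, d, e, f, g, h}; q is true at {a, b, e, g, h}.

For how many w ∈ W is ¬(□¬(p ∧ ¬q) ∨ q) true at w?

3

a: □¬(p ∧ ¬q) ∨ q is T. ✗
b: □¬(p ∧ ¬q) ∨ q is T. ✗
c: □¬(p ∧ ¬q) ∨ q is F. ✓
d: □¬(p ∧ ¬q) ∨ q is F. ✓
e: □¬(p ∧ ¬q) ∨ q is T. ✗
f: □¬(p ∧ ¬q) ∨ q is F. ✓
g: □¬(p ∧ ¬q) ∨ q is T. ✗
h: □¬(p ∧ ¬q) ∨ q is T. ✗
Satisfying worlds: {c, d, f}.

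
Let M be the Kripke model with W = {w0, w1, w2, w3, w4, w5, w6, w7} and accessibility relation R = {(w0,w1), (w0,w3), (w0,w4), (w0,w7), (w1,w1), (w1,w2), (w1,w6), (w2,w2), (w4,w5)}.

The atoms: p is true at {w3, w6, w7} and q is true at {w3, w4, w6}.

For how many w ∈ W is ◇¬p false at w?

4

w0: successors {w1, w3, w4, w7}; ¬p there: w1:T, w3:F, w4:T, w7:F. ✓
w1: successors {w1, w2, w6}; ¬p there: w1:T, w2:T, w6:F. ✓
w2: successors {w2}; ¬p there: w2:T. ✓
w3: no successors, so ◇¬p fails. ✗
w4: successors {w5}; ¬p there: w5:T. ✓
w5: no successors, so ◇¬p fails. ✗
w6: no successors, so ◇¬p fails. ✗
w7: no successors, so ◇¬p fails. ✗
Satisfying worlds: {w0, w1, w2, w4}.
So ◇¬p fails at the other 4 worlds.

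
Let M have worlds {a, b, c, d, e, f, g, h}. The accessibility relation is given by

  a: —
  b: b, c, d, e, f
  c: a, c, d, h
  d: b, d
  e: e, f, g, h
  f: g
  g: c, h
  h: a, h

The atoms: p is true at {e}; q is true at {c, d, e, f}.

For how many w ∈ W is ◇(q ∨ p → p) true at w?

a: no successors, so ◇(q ∨ p → p) fails. ✗
b: successors {b, c, d, e, f}; q ∨ p → p there: b:T, c:F, d:F, e:T, f:F. ✓
c: successors {a, c, d, h}; q ∨ p → p there: a:T, c:F, d:F, h:T. ✓
d: successors {b, d}; q ∨ p → p there: b:T, d:F. ✓
e: successors {e, f, g, h}; q ∨ p → p there: e:T, f:F, g:T, h:T. ✓
f: successors {g}; q ∨ p → p there: g:T. ✓
g: successors {c, h}; q ∨ p → p there: c:F, h:T. ✓
h: successors {a, h}; q ∨ p → p there: a:T, h:T. ✓
Satisfying worlds: {b, c, d, e, f, g, h}.

7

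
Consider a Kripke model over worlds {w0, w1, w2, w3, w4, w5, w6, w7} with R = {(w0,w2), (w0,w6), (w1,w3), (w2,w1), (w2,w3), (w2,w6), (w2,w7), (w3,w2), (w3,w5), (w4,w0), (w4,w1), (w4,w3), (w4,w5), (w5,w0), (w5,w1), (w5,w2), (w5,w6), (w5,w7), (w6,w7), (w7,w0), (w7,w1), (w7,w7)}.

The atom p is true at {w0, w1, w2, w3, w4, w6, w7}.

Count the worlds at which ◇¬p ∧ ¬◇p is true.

w0: ◇¬p is F, ¬◇p is F. ✗
w1: ◇¬p is F, ¬◇p is F. ✗
w2: ◇¬p is F, ¬◇p is F. ✗
w3: ◇¬p is T, ¬◇p is F. ✗
w4: ◇¬p is T, ¬◇p is F. ✗
w5: ◇¬p is F, ¬◇p is F. ✗
w6: ◇¬p is F, ¬◇p is F. ✗
w7: ◇¬p is F, ¬◇p is F. ✗
Satisfying worlds: ∅.

0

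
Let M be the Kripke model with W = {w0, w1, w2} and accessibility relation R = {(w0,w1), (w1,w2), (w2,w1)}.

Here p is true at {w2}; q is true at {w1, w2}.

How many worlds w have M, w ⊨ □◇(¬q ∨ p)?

w0: successors {w1}; ◇(¬q ∨ p) there: w1:T. ✓
w1: successors {w2}; ◇(¬q ∨ p) there: w2:F. ✗
w2: successors {w1}; ◇(¬q ∨ p) there: w1:T. ✓
Satisfying worlds: {w0, w2}.

2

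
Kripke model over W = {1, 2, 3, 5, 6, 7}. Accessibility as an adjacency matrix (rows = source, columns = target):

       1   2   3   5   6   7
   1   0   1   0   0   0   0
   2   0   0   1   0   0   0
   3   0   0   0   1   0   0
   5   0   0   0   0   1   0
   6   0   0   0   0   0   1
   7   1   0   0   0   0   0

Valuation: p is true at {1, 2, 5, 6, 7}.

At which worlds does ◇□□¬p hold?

{7}

1: successors {2}; □□¬p there: 2:F. ✗
2: successors {3}; □□¬p there: 3:F. ✗
3: successors {5}; □□¬p there: 5:F. ✗
5: successors {6}; □□¬p there: 6:F. ✗
6: successors {7}; □□¬p there: 7:F. ✗
7: successors {1}; □□¬p there: 1:T. ✓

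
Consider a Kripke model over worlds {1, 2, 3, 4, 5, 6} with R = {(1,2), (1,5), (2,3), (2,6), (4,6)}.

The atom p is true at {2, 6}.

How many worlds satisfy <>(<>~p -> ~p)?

3

1: successors {2, 5}; <>~p -> ~p there: 2:F, 5:T. ✓
2: successors {3, 6}; <>~p -> ~p there: 3:T, 6:T. ✓
3: no successors, so <>(<>~p -> ~p) fails. ✗
4: successors {6}; <>~p -> ~p there: 6:T. ✓
5: no successors, so <>(<>~p -> ~p) fails. ✗
6: no successors, so <>(<>~p -> ~p) fails. ✗
Satisfying worlds: {1, 2, 4}.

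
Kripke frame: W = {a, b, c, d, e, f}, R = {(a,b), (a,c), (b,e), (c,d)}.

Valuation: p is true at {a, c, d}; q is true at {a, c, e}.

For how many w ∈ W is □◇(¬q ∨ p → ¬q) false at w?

2

a: successors {b, c}; ◇(¬q ∨ p → ¬q) there: b:T, c:T. ✓
b: successors {e}; ◇(¬q ∨ p → ¬q) there: e:F. ✗
c: successors {d}; ◇(¬q ∨ p → ¬q) there: d:F. ✗
d: no successors, so □◇(¬q ∨ p → ¬q) holds vacuously. ✓
e: no successors, so □◇(¬q ∨ p → ¬q) holds vacuously. ✓
f: no successors, so □◇(¬q ∨ p → ¬q) holds vacuously. ✓
Satisfying worlds: {a, d, e, f}.
So □◇(¬q ∨ p → ¬q) fails at the other 2 worlds.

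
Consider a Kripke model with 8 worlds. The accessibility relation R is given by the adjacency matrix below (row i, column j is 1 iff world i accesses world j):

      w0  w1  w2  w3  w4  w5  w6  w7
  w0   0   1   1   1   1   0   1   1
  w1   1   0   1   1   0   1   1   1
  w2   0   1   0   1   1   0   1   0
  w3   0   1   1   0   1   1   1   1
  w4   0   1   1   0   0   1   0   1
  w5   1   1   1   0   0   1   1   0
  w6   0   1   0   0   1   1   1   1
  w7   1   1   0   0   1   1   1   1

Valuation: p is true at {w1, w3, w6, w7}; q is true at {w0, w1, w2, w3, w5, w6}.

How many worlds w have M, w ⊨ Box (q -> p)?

w0: successors {w1, w2, w3, w4, w6, w7}; q -> p there: w1:T, w2:F, w3:T, w4:T, w6:T, w7:T. ✗
w1: successors {w0, w2, w3, w5, w6, w7}; q -> p there: w0:F, w2:F, w3:T, w5:F, w6:T, w7:T. ✗
w2: successors {w1, w3, w4, w6}; q -> p there: w1:T, w3:T, w4:T, w6:T. ✓
w3: successors {w1, w2, w4, w5, w6, w7}; q -> p there: w1:T, w2:F, w4:T, w5:F, w6:T, w7:T. ✗
w4: successors {w1, w2, w5, w7}; q -> p there: w1:T, w2:F, w5:F, w7:T. ✗
w5: successors {w0, w1, w2, w5, w6}; q -> p there: w0:F, w1:T, w2:F, w5:F, w6:T. ✗
w6: successors {w1, w4, w5, w6, w7}; q -> p there: w1:T, w4:T, w5:F, w6:T, w7:T. ✗
w7: successors {w0, w1, w4, w5, w6, w7}; q -> p there: w0:F, w1:T, w4:T, w5:F, w6:T, w7:T. ✗
Satisfying worlds: {w2}.

1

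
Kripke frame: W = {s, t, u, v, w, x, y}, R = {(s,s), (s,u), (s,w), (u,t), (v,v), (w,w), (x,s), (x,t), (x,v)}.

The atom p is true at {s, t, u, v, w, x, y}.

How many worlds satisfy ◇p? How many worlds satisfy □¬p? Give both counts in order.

5 and 2

For ◇p:
s: successors {s, u, w}; p there: s:T, u:T, w:T. ✓
t: no successors, so ◇p fails. ✗
u: successors {t}; p there: t:T. ✓
v: successors {v}; p there: v:T. ✓
w: successors {w}; p there: w:T. ✓
x: successors {s, t, v}; p there: s:T, t:T, v:T. ✓
y: no successors, so ◇p fails. ✗
— 5 worlds.
For □¬p:
s: successors {s, u, w}; ¬p there: s:F, u:F, w:F. ✗
t: no successors, so □¬p holds vacuously. ✓
u: successors {t}; ¬p there: t:F. ✗
v: successors {v}; ¬p there: v:F. ✗
w: successors {w}; ¬p there: w:F. ✗
x: successors {s, t, v}; ¬p there: s:F, t:F, v:F. ✗
y: no successors, so □¬p holds vacuously. ✓
— 2 worlds.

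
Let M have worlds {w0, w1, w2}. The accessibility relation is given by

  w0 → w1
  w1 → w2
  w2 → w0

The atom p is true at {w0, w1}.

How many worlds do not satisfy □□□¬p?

w0: successors {w1}; □□¬p there: w1:F. ✗
w1: successors {w2}; □□¬p there: w2:F. ✗
w2: successors {w0}; □□¬p there: w0:T. ✓
Satisfying worlds: {w2}.
So □□□¬p fails at the other 2 worlds.

2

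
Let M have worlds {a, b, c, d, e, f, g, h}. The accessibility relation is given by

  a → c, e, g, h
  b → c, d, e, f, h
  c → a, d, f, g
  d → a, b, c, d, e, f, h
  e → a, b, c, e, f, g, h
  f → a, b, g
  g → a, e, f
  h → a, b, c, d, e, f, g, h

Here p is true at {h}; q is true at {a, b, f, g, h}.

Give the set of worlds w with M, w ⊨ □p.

∅

a: successors {c, e, g, h}; p there: c:F, e:F, g:F, h:T. ✗
b: successors {c, d, e, f, h}; p there: c:F, d:F, e:F, f:F, h:T. ✗
c: successors {a, d, f, g}; p there: a:F, d:F, f:F, g:F. ✗
d: successors {a, b, c, d, e, f, h}; p there: a:F, b:F, c:F, d:F, e:F, f:F, h:T. ✗
e: successors {a, b, c, e, f, g, h}; p there: a:F, b:F, c:F, e:F, f:F, g:F, h:T. ✗
f: successors {a, b, g}; p there: a:F, b:F, g:F. ✗
g: successors {a, e, f}; p there: a:F, e:F, f:F. ✗
h: successors {a, b, c, d, e, f, g, h}; p there: a:F, b:F, c:F, d:F, e:F, f:F, g:F, h:T. ✗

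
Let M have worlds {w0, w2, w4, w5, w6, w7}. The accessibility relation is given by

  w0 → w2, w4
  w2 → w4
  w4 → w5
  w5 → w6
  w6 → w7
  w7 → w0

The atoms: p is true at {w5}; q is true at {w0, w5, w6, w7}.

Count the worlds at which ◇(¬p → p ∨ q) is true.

4

w0: successors {w2, w4}; ¬p → p ∨ q there: w2:F, w4:F. ✗
w2: successors {w4}; ¬p → p ∨ q there: w4:F. ✗
w4: successors {w5}; ¬p → p ∨ q there: w5:T. ✓
w5: successors {w6}; ¬p → p ∨ q there: w6:T. ✓
w6: successors {w7}; ¬p → p ∨ q there: w7:T. ✓
w7: successors {w0}; ¬p → p ∨ q there: w0:T. ✓
Satisfying worlds: {w4, w5, w6, w7}.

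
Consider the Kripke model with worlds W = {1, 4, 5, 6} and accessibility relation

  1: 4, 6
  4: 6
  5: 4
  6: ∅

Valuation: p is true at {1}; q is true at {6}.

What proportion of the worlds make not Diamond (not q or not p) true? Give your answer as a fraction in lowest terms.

1: Diamond (not q or not p) is T. ✗
4: Diamond (not q or not p) is T. ✗
5: Diamond (not q or not p) is T. ✗
6: Diamond (not q or not p) is F. ✓
That's 1 of 4 worlds, so 1/4.

1/4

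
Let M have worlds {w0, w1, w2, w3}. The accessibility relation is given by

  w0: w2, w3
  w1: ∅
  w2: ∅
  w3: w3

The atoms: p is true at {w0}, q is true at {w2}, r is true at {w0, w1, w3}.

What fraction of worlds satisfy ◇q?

1/4

w0: successors {w2, w3}; q there: w2:T, w3:F. ✓
w1: no successors, so ◇q fails. ✗
w2: no successors, so ◇q fails. ✗
w3: successors {w3}; q there: w3:F. ✗
That's 1 of 4 worlds, so 1/4.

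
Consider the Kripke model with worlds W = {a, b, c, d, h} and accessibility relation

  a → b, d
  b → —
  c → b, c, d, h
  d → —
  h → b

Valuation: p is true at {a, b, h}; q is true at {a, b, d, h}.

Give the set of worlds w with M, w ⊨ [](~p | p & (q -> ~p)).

{b, d}

a: successors {b, d}; ~p | p & (q -> ~p) there: b:F, d:T. ✗
b: no successors, so [](~p | p & (q -> ~p)) holds vacuously. ✓
c: successors {b, c, d, h}; ~p | p & (q -> ~p) there: b:F, c:T, d:T, h:F. ✗
d: no successors, so [](~p | p & (q -> ~p)) holds vacuously. ✓
h: successors {b}; ~p | p & (q -> ~p) there: b:F. ✗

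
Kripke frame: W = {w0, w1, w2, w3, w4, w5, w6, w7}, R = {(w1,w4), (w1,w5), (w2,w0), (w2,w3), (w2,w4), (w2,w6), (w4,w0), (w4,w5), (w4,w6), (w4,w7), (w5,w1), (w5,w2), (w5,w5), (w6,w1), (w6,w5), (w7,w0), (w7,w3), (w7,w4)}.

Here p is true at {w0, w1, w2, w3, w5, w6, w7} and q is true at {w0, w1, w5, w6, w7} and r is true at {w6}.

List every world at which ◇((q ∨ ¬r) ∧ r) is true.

{w2, w4}

w0: no successors, so ◇((q ∨ ¬r) ∧ r) fails. ✗
w1: successors {w4, w5}; (q ∨ ¬r) ∧ r there: w4:F, w5:F. ✗
w2: successors {w0, w3, w4, w6}; (q ∨ ¬r) ∧ r there: w0:F, w3:F, w4:F, w6:T. ✓
w3: no successors, so ◇((q ∨ ¬r) ∧ r) fails. ✗
w4: successors {w0, w5, w6, w7}; (q ∨ ¬r) ∧ r there: w0:F, w5:F, w6:T, w7:F. ✓
w5: successors {w1, w2, w5}; (q ∨ ¬r) ∧ r there: w1:F, w2:F, w5:F. ✗
w6: successors {w1, w5}; (q ∨ ¬r) ∧ r there: w1:F, w5:F. ✗
w7: successors {w0, w3, w4}; (q ∨ ¬r) ∧ r there: w0:F, w3:F, w4:F. ✗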